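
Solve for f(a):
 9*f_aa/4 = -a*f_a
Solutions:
 f(a) = C1 + C2*erf(sqrt(2)*a/3)


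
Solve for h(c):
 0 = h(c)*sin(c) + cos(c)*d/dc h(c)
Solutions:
 h(c) = C1*cos(c)


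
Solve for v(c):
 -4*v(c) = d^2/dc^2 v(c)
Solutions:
 v(c) = C1*sin(2*c) + C2*cos(2*c)


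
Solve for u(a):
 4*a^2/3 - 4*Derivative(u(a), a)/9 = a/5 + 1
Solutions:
 u(a) = C1 + a^3 - 9*a^2/40 - 9*a/4


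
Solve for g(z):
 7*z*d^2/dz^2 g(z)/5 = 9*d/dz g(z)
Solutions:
 g(z) = C1 + C2*z^(52/7)


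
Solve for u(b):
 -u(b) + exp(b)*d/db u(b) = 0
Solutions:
 u(b) = C1*exp(-exp(-b))


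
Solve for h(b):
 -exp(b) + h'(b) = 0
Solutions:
 h(b) = C1 + exp(b)


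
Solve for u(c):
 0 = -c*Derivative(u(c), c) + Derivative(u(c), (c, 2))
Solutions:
 u(c) = C1 + C2*erfi(sqrt(2)*c/2)


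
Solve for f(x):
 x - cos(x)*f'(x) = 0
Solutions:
 f(x) = C1 + Integral(x/cos(x), x)


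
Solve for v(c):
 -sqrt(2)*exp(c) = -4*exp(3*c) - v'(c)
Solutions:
 v(c) = C1 - 4*exp(3*c)/3 + sqrt(2)*exp(c)


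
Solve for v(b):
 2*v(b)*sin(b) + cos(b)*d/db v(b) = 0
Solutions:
 v(b) = C1*cos(b)^2


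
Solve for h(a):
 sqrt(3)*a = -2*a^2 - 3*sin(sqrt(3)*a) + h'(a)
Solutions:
 h(a) = C1 + 2*a^3/3 + sqrt(3)*a^2/2 - sqrt(3)*cos(sqrt(3)*a)


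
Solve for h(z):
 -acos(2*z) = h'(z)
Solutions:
 h(z) = C1 - z*acos(2*z) + sqrt(1 - 4*z^2)/2


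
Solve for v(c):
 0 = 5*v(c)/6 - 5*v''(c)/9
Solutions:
 v(c) = C1*exp(-sqrt(6)*c/2) + C2*exp(sqrt(6)*c/2)


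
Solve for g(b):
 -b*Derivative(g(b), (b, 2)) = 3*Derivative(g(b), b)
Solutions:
 g(b) = C1 + C2/b^2


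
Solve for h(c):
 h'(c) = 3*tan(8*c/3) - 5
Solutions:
 h(c) = C1 - 5*c - 9*log(cos(8*c/3))/8


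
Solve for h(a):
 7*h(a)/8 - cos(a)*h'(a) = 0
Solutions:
 h(a) = C1*(sin(a) + 1)^(7/16)/(sin(a) - 1)^(7/16)


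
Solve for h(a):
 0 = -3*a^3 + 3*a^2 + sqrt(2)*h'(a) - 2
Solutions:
 h(a) = C1 + 3*sqrt(2)*a^4/8 - sqrt(2)*a^3/2 + sqrt(2)*a


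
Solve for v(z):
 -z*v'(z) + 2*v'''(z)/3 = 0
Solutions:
 v(z) = C1 + Integral(C2*airyai(2^(2/3)*3^(1/3)*z/2) + C3*airybi(2^(2/3)*3^(1/3)*z/2), z)


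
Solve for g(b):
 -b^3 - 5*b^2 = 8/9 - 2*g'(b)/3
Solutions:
 g(b) = C1 + 3*b^4/8 + 5*b^3/2 + 4*b/3


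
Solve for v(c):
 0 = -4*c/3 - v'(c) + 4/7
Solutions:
 v(c) = C1 - 2*c^2/3 + 4*c/7


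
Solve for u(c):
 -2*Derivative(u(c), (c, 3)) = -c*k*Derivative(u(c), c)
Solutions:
 u(c) = C1 + Integral(C2*airyai(2^(2/3)*c*k^(1/3)/2) + C3*airybi(2^(2/3)*c*k^(1/3)/2), c)


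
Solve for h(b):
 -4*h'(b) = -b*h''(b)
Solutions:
 h(b) = C1 + C2*b^5


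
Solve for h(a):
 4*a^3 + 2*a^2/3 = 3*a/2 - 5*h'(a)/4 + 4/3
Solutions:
 h(a) = C1 - 4*a^4/5 - 8*a^3/45 + 3*a^2/5 + 16*a/15


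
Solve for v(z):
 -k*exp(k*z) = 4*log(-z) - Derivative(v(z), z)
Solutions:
 v(z) = C1 + 4*z*log(-z) - 4*z + exp(k*z)


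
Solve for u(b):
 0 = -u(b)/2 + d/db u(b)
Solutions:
 u(b) = C1*exp(b/2)


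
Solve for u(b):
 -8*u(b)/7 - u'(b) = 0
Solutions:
 u(b) = C1*exp(-8*b/7)


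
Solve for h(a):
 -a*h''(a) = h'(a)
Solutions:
 h(a) = C1 + C2*log(a)


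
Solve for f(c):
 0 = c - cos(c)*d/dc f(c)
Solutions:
 f(c) = C1 + Integral(c/cos(c), c)


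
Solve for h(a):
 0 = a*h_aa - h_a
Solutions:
 h(a) = C1 + C2*a^2


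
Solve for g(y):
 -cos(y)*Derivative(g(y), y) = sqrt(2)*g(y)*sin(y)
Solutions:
 g(y) = C1*cos(y)^(sqrt(2))


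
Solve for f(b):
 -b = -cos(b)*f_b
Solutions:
 f(b) = C1 + Integral(b/cos(b), b)


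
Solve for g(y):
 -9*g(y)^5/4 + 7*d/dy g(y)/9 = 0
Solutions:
 g(y) = -7^(1/4)*(-1/(C1 + 81*y))^(1/4)
 g(y) = 7^(1/4)*(-1/(C1 + 81*y))^(1/4)
 g(y) = -7^(1/4)*I*(-1/(C1 + 81*y))^(1/4)
 g(y) = 7^(1/4)*I*(-1/(C1 + 81*y))^(1/4)


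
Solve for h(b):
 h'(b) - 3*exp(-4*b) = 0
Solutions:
 h(b) = C1 - 3*exp(-4*b)/4


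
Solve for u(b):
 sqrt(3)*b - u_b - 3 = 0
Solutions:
 u(b) = C1 + sqrt(3)*b^2/2 - 3*b


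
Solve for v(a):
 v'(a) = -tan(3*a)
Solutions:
 v(a) = C1 + log(cos(3*a))/3


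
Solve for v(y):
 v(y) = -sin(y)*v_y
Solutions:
 v(y) = C1*sqrt(cos(y) + 1)/sqrt(cos(y) - 1)


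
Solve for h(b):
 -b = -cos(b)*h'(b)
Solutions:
 h(b) = C1 + Integral(b/cos(b), b)


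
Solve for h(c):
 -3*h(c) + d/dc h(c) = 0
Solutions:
 h(c) = C1*exp(3*c)


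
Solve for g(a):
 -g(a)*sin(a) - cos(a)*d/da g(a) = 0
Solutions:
 g(a) = C1*cos(a)


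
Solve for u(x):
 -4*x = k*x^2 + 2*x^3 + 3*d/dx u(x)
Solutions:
 u(x) = C1 - k*x^3/9 - x^4/6 - 2*x^2/3


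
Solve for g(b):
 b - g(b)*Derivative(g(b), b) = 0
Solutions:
 g(b) = -sqrt(C1 + b^2)
 g(b) = sqrt(C1 + b^2)


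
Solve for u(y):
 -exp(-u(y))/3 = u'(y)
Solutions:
 u(y) = log(C1 - y/3)


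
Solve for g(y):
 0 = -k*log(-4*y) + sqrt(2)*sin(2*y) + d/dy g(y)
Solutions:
 g(y) = C1 + k*y*(log(-y) - 1) + 2*k*y*log(2) + sqrt(2)*cos(2*y)/2


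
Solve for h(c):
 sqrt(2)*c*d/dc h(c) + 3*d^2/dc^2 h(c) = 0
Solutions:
 h(c) = C1 + C2*erf(2^(3/4)*sqrt(3)*c/6)


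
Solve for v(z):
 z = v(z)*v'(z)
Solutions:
 v(z) = -sqrt(C1 + z^2)
 v(z) = sqrt(C1 + z^2)


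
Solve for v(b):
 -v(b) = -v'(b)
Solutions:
 v(b) = C1*exp(b)


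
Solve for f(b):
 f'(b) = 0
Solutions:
 f(b) = C1


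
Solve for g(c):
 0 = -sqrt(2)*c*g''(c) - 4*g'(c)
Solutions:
 g(c) = C1 + C2*c^(1 - 2*sqrt(2))


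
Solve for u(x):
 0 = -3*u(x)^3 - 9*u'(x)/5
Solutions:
 u(x) = -sqrt(6)*sqrt(-1/(C1 - 5*x))/2
 u(x) = sqrt(6)*sqrt(-1/(C1 - 5*x))/2


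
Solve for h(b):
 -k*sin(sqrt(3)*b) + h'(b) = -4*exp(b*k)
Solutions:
 h(b) = C1 - sqrt(3)*k*cos(sqrt(3)*b)/3 - 4*exp(b*k)/k


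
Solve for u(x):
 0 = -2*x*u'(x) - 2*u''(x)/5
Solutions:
 u(x) = C1 + C2*erf(sqrt(10)*x/2)


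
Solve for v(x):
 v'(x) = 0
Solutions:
 v(x) = C1


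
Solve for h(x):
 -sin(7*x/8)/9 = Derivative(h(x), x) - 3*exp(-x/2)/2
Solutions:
 h(x) = C1 + 8*cos(7*x/8)/63 - 3*exp(-x/2)


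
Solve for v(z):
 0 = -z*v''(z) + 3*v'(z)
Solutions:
 v(z) = C1 + C2*z^4


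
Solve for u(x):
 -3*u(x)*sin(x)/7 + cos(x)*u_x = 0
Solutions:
 u(x) = C1/cos(x)^(3/7)


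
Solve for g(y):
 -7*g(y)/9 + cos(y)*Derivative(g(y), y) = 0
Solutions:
 g(y) = C1*(sin(y) + 1)^(7/18)/(sin(y) - 1)^(7/18)


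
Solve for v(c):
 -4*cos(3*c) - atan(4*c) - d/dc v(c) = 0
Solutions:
 v(c) = C1 - c*atan(4*c) + log(16*c^2 + 1)/8 - 4*sin(3*c)/3


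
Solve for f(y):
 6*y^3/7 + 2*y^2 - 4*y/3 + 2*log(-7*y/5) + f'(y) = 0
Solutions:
 f(y) = C1 - 3*y^4/14 - 2*y^3/3 + 2*y^2/3 - 2*y*log(-y) + 2*y*(-log(7) + 1 + log(5))


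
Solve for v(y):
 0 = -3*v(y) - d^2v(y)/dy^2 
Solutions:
 v(y) = C1*sin(sqrt(3)*y) + C2*cos(sqrt(3)*y)


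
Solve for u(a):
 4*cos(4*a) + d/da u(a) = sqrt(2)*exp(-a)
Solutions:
 u(a) = C1 - sin(4*a) - sqrt(2)*exp(-a)


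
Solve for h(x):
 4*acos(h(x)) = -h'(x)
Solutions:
 Integral(1/acos(_y), (_y, h(x))) = C1 - 4*x


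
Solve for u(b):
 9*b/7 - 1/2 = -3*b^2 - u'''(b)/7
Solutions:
 u(b) = C1 + C2*b + C3*b^2 - 7*b^5/20 - 3*b^4/8 + 7*b^3/12


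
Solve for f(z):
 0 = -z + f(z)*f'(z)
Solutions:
 f(z) = -sqrt(C1 + z^2)
 f(z) = sqrt(C1 + z^2)


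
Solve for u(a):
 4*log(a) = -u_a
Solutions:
 u(a) = C1 - 4*a*log(a) + 4*a


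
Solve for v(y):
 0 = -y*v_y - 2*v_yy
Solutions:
 v(y) = C1 + C2*erf(y/2)


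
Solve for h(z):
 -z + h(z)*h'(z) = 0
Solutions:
 h(z) = -sqrt(C1 + z^2)
 h(z) = sqrt(C1 + z^2)


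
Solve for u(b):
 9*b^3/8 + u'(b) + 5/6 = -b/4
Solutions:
 u(b) = C1 - 9*b^4/32 - b^2/8 - 5*b/6


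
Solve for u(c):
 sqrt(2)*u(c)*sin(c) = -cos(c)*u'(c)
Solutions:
 u(c) = C1*cos(c)^(sqrt(2))


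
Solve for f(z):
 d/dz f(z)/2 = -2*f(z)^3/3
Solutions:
 f(z) = -sqrt(6)*sqrt(-1/(C1 - 4*z))/2
 f(z) = sqrt(6)*sqrt(-1/(C1 - 4*z))/2


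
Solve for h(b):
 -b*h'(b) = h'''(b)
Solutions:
 h(b) = C1 + Integral(C2*airyai(-b) + C3*airybi(-b), b)


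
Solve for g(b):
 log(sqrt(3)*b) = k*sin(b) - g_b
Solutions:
 g(b) = C1 - b*log(b) - b*log(3)/2 + b - k*cos(b)


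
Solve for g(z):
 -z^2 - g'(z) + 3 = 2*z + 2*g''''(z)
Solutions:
 g(z) = C1 + C4*exp(-2^(2/3)*z/2) - z^3/3 - z^2 + 3*z + (C2*sin(2^(2/3)*sqrt(3)*z/4) + C3*cos(2^(2/3)*sqrt(3)*z/4))*exp(2^(2/3)*z/4)


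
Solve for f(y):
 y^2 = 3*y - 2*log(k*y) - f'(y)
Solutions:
 f(y) = C1 - y^3/3 + 3*y^2/2 - 2*y*log(k*y) + 2*y


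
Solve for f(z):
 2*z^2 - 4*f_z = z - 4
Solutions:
 f(z) = C1 + z^3/6 - z^2/8 + z


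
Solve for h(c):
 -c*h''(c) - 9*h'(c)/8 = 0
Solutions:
 h(c) = C1 + C2/c^(1/8)


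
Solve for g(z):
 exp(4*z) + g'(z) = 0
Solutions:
 g(z) = C1 - exp(4*z)/4


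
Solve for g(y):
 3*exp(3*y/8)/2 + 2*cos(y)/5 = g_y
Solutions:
 g(y) = C1 + 4*exp(3*y/8) + 2*sin(y)/5


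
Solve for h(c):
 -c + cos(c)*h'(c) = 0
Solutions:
 h(c) = C1 + Integral(c/cos(c), c)


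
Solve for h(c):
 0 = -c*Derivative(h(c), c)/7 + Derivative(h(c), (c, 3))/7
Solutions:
 h(c) = C1 + Integral(C2*airyai(c) + C3*airybi(c), c)


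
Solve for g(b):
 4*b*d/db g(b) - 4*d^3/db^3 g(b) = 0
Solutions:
 g(b) = C1 + Integral(C2*airyai(b) + C3*airybi(b), b)


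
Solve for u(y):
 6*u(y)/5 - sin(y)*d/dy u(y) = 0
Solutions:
 u(y) = C1*(cos(y) - 1)^(3/5)/(cos(y) + 1)^(3/5)


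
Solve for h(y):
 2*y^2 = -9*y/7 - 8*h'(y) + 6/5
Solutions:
 h(y) = C1 - y^3/12 - 9*y^2/112 + 3*y/20


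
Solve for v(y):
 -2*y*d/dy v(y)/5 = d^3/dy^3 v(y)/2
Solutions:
 v(y) = C1 + Integral(C2*airyai(-10^(2/3)*y/5) + C3*airybi(-10^(2/3)*y/5), y)


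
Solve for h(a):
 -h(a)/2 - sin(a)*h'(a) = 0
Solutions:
 h(a) = C1*(cos(a) + 1)^(1/4)/(cos(a) - 1)^(1/4)


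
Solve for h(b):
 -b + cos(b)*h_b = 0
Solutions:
 h(b) = C1 + Integral(b/cos(b), b)


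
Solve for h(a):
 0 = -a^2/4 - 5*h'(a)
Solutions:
 h(a) = C1 - a^3/60


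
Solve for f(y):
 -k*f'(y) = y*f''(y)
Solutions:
 f(y) = C1 + y^(1 - re(k))*(C2*sin(log(y)*Abs(im(k))) + C3*cos(log(y)*im(k)))


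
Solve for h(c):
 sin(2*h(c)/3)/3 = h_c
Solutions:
 -c/3 + 3*log(cos(2*h(c)/3) - 1)/4 - 3*log(cos(2*h(c)/3) + 1)/4 = C1


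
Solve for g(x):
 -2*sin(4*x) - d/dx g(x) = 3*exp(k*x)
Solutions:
 g(x) = C1 + cos(4*x)/2 - 3*exp(k*x)/k


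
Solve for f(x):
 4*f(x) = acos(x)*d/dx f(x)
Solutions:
 f(x) = C1*exp(4*Integral(1/acos(x), x))


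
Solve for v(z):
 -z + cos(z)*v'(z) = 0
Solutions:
 v(z) = C1 + Integral(z/cos(z), z)


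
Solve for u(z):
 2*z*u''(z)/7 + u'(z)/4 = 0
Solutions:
 u(z) = C1 + C2*z^(1/8)


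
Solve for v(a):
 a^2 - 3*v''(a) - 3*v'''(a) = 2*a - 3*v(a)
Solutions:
 v(a) = C1*exp(-a*(2*2^(1/3)/(3*sqrt(69) + 25)^(1/3) + 4 + 2^(2/3)*(3*sqrt(69) + 25)^(1/3))/12)*sin(2^(1/3)*sqrt(3)*a*(-2^(1/3)*(3*sqrt(69) + 25)^(1/3) + 2/(3*sqrt(69) + 25)^(1/3))/12) + C2*exp(-a*(2*2^(1/3)/(3*sqrt(69) + 25)^(1/3) + 4 + 2^(2/3)*(3*sqrt(69) + 25)^(1/3))/12)*cos(2^(1/3)*sqrt(3)*a*(-2^(1/3)*(3*sqrt(69) + 25)^(1/3) + 2/(3*sqrt(69) + 25)^(1/3))/12) + C3*exp(a*(-2 + 2*2^(1/3)/(3*sqrt(69) + 25)^(1/3) + 2^(2/3)*(3*sqrt(69) + 25)^(1/3))/6) - a^2/3 + 2*a/3 - 2/3


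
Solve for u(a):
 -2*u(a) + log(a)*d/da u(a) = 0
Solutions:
 u(a) = C1*exp(2*li(a))


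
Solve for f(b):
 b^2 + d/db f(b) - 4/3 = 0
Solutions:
 f(b) = C1 - b^3/3 + 4*b/3


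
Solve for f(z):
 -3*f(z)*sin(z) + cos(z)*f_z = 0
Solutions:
 f(z) = C1/cos(z)^3


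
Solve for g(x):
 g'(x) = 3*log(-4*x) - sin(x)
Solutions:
 g(x) = C1 + 3*x*log(-x) - 3*x + 6*x*log(2) + cos(x)


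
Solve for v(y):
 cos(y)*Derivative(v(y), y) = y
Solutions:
 v(y) = C1 + Integral(y/cos(y), y)


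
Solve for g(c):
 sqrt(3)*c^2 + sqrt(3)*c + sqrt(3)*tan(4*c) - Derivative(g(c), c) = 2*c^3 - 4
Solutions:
 g(c) = C1 - c^4/2 + sqrt(3)*c^3/3 + sqrt(3)*c^2/2 + 4*c - sqrt(3)*log(cos(4*c))/4


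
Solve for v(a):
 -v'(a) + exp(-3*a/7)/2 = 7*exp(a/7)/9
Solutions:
 v(a) = C1 - 49*exp(a/7)/9 - 7*exp(-3*a/7)/6


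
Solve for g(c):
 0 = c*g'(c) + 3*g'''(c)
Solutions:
 g(c) = C1 + Integral(C2*airyai(-3^(2/3)*c/3) + C3*airybi(-3^(2/3)*c/3), c)


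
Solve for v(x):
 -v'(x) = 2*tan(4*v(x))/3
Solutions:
 v(x) = -asin(C1*exp(-8*x/3))/4 + pi/4
 v(x) = asin(C1*exp(-8*x/3))/4


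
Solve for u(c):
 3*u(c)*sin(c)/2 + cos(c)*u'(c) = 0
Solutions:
 u(c) = C1*cos(c)^(3/2)


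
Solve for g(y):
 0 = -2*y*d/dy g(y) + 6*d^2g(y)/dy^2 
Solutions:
 g(y) = C1 + C2*erfi(sqrt(6)*y/6)


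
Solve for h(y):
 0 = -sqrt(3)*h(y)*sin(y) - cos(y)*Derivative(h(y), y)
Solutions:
 h(y) = C1*cos(y)^(sqrt(3))


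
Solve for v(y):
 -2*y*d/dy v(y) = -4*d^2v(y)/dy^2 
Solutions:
 v(y) = C1 + C2*erfi(y/2)


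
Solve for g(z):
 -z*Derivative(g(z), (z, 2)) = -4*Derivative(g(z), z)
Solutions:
 g(z) = C1 + C2*z^5


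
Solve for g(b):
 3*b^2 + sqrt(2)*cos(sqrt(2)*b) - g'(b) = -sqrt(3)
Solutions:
 g(b) = C1 + b^3 + sqrt(3)*b + sin(sqrt(2)*b)


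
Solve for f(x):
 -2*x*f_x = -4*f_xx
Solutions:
 f(x) = C1 + C2*erfi(x/2)


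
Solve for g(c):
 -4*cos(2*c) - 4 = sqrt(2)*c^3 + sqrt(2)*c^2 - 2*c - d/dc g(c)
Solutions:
 g(c) = C1 + sqrt(2)*c^4/4 + sqrt(2)*c^3/3 - c^2 + 4*c + 4*sin(c)*cos(c)


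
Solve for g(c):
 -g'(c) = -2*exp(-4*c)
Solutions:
 g(c) = C1 - exp(-4*c)/2


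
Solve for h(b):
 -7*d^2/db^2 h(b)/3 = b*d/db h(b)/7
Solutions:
 h(b) = C1 + C2*erf(sqrt(6)*b/14)


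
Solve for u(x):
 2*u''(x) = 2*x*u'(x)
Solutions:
 u(x) = C1 + C2*erfi(sqrt(2)*x/2)


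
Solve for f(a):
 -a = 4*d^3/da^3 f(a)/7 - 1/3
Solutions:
 f(a) = C1 + C2*a + C3*a^2 - 7*a^4/96 + 7*a^3/72


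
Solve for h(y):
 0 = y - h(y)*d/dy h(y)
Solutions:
 h(y) = -sqrt(C1 + y^2)
 h(y) = sqrt(C1 + y^2)


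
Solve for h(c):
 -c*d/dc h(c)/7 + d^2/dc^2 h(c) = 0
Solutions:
 h(c) = C1 + C2*erfi(sqrt(14)*c/14)


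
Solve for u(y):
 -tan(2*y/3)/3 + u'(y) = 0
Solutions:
 u(y) = C1 - log(cos(2*y/3))/2


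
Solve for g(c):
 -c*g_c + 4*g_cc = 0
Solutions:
 g(c) = C1 + C2*erfi(sqrt(2)*c/4)


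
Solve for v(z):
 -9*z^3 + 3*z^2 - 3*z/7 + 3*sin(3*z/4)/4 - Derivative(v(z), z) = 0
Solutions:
 v(z) = C1 - 9*z^4/4 + z^3 - 3*z^2/14 - cos(3*z/4)


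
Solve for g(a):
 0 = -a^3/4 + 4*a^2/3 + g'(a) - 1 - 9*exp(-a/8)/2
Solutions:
 g(a) = C1 + a^4/16 - 4*a^3/9 + a - 36*exp(-a/8)


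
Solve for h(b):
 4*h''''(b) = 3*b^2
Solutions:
 h(b) = C1 + C2*b + C3*b^2 + C4*b^3 + b^6/480


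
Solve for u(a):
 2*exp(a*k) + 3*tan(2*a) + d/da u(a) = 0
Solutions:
 u(a) = C1 - 2*Piecewise((exp(a*k)/k, Ne(k, 0)), (a, True)) + 3*log(cos(2*a))/2


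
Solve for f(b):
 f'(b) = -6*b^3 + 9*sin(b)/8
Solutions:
 f(b) = C1 - 3*b^4/2 - 9*cos(b)/8


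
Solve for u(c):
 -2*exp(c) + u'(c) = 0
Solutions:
 u(c) = C1 + 2*exp(c)


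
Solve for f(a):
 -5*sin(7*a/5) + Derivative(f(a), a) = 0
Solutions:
 f(a) = C1 - 25*cos(7*a/5)/7


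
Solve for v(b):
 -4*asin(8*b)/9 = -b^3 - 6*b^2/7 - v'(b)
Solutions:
 v(b) = C1 - b^4/4 - 2*b^3/7 + 4*b*asin(8*b)/9 + sqrt(1 - 64*b^2)/18


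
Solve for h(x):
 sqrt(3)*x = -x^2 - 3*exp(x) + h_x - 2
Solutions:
 h(x) = C1 + x^3/3 + sqrt(3)*x^2/2 + 2*x + 3*exp(x)


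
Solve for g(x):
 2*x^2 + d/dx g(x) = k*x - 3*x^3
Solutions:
 g(x) = C1 + k*x^2/2 - 3*x^4/4 - 2*x^3/3


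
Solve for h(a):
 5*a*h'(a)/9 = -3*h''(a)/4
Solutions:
 h(a) = C1 + C2*erf(sqrt(30)*a/9)


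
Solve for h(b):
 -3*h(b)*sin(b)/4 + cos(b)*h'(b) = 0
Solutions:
 h(b) = C1/cos(b)^(3/4)


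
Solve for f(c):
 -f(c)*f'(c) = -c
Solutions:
 f(c) = -sqrt(C1 + c^2)
 f(c) = sqrt(C1 + c^2)


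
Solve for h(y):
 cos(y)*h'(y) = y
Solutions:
 h(y) = C1 + Integral(y/cos(y), y)


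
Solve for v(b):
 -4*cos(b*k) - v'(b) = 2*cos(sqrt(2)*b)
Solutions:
 v(b) = C1 - sqrt(2)*sin(sqrt(2)*b) - 4*sin(b*k)/k


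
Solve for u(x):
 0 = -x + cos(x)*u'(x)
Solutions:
 u(x) = C1 + Integral(x/cos(x), x)


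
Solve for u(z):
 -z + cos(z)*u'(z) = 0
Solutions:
 u(z) = C1 + Integral(z/cos(z), z)


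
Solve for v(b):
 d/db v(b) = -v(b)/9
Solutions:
 v(b) = C1*exp(-b/9)


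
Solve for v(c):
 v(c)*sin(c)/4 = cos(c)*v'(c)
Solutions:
 v(c) = C1/cos(c)^(1/4)


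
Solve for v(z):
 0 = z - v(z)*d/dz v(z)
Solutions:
 v(z) = -sqrt(C1 + z^2)
 v(z) = sqrt(C1 + z^2)


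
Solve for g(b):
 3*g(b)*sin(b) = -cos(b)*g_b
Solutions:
 g(b) = C1*cos(b)^3


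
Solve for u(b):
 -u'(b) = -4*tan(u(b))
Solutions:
 u(b) = pi - asin(C1*exp(4*b))
 u(b) = asin(C1*exp(4*b))


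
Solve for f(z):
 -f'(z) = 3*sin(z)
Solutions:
 f(z) = C1 + 3*cos(z)


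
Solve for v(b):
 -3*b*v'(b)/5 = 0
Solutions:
 v(b) = C1


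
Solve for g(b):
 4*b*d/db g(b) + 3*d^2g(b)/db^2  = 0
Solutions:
 g(b) = C1 + C2*erf(sqrt(6)*b/3)


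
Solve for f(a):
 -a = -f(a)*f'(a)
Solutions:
 f(a) = -sqrt(C1 + a^2)
 f(a) = sqrt(C1 + a^2)


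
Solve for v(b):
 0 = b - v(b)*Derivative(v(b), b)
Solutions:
 v(b) = -sqrt(C1 + b^2)
 v(b) = sqrt(C1 + b^2)


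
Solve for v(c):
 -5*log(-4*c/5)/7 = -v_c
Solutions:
 v(c) = C1 + 5*c*log(-c)/7 + 5*c*(-log(5) - 1 + 2*log(2))/7


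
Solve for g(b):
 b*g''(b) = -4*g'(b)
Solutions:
 g(b) = C1 + C2/b^3


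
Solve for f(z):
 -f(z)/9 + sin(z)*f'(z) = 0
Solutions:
 f(z) = C1*(cos(z) - 1)^(1/18)/(cos(z) + 1)^(1/18)


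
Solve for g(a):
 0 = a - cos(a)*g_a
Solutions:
 g(a) = C1 + Integral(a/cos(a), a)


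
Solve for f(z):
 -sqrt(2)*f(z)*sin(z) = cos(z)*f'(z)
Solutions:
 f(z) = C1*cos(z)^(sqrt(2))


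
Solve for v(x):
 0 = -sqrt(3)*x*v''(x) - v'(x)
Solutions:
 v(x) = C1 + C2*x^(1 - sqrt(3)/3)


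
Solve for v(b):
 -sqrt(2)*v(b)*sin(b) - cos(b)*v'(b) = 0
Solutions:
 v(b) = C1*cos(b)^(sqrt(2))


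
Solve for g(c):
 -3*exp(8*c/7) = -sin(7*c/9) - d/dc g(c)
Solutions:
 g(c) = C1 + 21*exp(8*c/7)/8 + 9*cos(7*c/9)/7


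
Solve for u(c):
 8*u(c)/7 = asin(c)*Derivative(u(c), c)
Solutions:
 u(c) = C1*exp(8*Integral(1/asin(c), c)/7)


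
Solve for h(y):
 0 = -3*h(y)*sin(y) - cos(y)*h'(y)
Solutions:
 h(y) = C1*cos(y)^3


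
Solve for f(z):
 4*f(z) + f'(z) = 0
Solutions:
 f(z) = C1*exp(-4*z)


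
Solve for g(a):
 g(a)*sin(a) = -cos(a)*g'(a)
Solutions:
 g(a) = C1*cos(a)


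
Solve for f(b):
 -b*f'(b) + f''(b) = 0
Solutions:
 f(b) = C1 + C2*erfi(sqrt(2)*b/2)


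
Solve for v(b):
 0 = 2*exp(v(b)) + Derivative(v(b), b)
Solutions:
 v(b) = log(1/(C1 + 2*b))


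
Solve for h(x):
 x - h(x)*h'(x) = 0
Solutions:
 h(x) = -sqrt(C1 + x^2)
 h(x) = sqrt(C1 + x^2)


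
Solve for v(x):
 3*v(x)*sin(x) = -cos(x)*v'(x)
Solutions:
 v(x) = C1*cos(x)^3


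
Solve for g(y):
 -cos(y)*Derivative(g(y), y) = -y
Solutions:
 g(y) = C1 + Integral(y/cos(y), y)


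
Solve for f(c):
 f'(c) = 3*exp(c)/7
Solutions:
 f(c) = C1 + 3*exp(c)/7


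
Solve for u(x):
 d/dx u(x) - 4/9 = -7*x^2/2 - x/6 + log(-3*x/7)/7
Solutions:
 u(x) = C1 - 7*x^3/6 - x^2/12 + x*log(-x)/7 + x*(-9*log(7) + 9*log(3) + 19)/63


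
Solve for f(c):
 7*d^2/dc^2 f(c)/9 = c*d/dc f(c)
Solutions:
 f(c) = C1 + C2*erfi(3*sqrt(14)*c/14)


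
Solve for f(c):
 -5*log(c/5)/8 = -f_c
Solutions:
 f(c) = C1 + 5*c*log(c)/8 - 5*c*log(5)/8 - 5*c/8


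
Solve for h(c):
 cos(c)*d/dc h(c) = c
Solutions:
 h(c) = C1 + Integral(c/cos(c), c)


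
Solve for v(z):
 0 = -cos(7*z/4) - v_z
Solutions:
 v(z) = C1 - 4*sin(7*z/4)/7


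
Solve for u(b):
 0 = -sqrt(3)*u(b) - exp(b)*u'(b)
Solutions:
 u(b) = C1*exp(sqrt(3)*exp(-b))


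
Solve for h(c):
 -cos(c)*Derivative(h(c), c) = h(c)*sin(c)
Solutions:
 h(c) = C1*cos(c)


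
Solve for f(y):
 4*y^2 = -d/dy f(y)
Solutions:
 f(y) = C1 - 4*y^3/3


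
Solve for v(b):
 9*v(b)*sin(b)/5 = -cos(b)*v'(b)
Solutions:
 v(b) = C1*cos(b)^(9/5)


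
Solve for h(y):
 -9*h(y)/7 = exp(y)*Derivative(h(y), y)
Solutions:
 h(y) = C1*exp(9*exp(-y)/7)


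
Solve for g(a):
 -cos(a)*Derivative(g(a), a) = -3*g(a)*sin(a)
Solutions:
 g(a) = C1/cos(a)^3


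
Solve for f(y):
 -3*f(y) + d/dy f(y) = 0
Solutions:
 f(y) = C1*exp(3*y)


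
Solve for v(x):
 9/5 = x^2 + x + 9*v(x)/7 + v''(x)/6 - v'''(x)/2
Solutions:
 v(x) = C1*exp(x*(-7^(2/3)*(405*sqrt(263) + 6568)^(1/3) - 7*7^(1/3)/(405*sqrt(263) + 6568)^(1/3) + 14)/126)*sin(sqrt(3)*7^(1/3)*x*(-7^(1/3)*(405*sqrt(263) + 6568)^(1/3) + 7/(405*sqrt(263) + 6568)^(1/3))/126) + C2*exp(x*(-7^(2/3)*(405*sqrt(263) + 6568)^(1/3) - 7*7^(1/3)/(405*sqrt(263) + 6568)^(1/3) + 14)/126)*cos(sqrt(3)*7^(1/3)*x*(-7^(1/3)*(405*sqrt(263) + 6568)^(1/3) + 7/(405*sqrt(263) + 6568)^(1/3))/126) + C3*exp(x*(7*7^(1/3)/(405*sqrt(263) + 6568)^(1/3) + 7 + 7^(2/3)*(405*sqrt(263) + 6568)^(1/3))/63) - 7*x^2/9 - 7*x/9 + 1946/1215


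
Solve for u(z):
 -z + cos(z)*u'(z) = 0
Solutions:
 u(z) = C1 + Integral(z/cos(z), z)


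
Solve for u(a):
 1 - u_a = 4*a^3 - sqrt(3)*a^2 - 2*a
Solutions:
 u(a) = C1 - a^4 + sqrt(3)*a^3/3 + a^2 + a


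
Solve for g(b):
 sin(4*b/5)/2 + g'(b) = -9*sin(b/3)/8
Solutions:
 g(b) = C1 + 27*cos(b/3)/8 + 5*cos(4*b/5)/8


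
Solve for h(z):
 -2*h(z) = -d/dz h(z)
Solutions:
 h(z) = C1*exp(2*z)


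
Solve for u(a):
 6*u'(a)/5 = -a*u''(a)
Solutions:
 u(a) = C1 + C2/a^(1/5)


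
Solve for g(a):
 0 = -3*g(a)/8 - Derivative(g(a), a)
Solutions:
 g(a) = C1*exp(-3*a/8)


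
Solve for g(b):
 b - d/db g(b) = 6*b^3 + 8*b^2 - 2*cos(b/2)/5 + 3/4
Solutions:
 g(b) = C1 - 3*b^4/2 - 8*b^3/3 + b^2/2 - 3*b/4 + 4*sin(b/2)/5


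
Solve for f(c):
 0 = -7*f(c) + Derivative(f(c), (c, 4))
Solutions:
 f(c) = C1*exp(-7^(1/4)*c) + C2*exp(7^(1/4)*c) + C3*sin(7^(1/4)*c) + C4*cos(7^(1/4)*c)


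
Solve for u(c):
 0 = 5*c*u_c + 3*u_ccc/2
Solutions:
 u(c) = C1 + Integral(C2*airyai(-10^(1/3)*3^(2/3)*c/3) + C3*airybi(-10^(1/3)*3^(2/3)*c/3), c)


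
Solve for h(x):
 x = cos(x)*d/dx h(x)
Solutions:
 h(x) = C1 + Integral(x/cos(x), x)


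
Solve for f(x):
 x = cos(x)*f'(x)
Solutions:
 f(x) = C1 + Integral(x/cos(x), x)


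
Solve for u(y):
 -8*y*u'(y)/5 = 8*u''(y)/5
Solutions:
 u(y) = C1 + C2*erf(sqrt(2)*y/2)


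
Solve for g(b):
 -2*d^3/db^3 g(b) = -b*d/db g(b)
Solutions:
 g(b) = C1 + Integral(C2*airyai(2^(2/3)*b/2) + C3*airybi(2^(2/3)*b/2), b)


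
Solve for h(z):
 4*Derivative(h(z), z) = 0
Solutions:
 h(z) = C1


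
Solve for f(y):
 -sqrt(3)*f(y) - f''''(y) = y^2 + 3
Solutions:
 f(y) = -sqrt(3)*y^2/3 + (C1*sin(sqrt(2)*3^(1/8)*y/2) + C2*cos(sqrt(2)*3^(1/8)*y/2))*exp(-sqrt(2)*3^(1/8)*y/2) + (C3*sin(sqrt(2)*3^(1/8)*y/2) + C4*cos(sqrt(2)*3^(1/8)*y/2))*exp(sqrt(2)*3^(1/8)*y/2) - sqrt(3)


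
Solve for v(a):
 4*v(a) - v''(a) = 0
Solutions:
 v(a) = C1*exp(-2*a) + C2*exp(2*a)


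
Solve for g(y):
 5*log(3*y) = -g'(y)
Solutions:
 g(y) = C1 - 5*y*log(y) - y*log(243) + 5*y


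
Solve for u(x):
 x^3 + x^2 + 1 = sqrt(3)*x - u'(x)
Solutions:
 u(x) = C1 - x^4/4 - x^3/3 + sqrt(3)*x^2/2 - x


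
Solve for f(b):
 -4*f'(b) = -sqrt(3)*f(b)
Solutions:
 f(b) = C1*exp(sqrt(3)*b/4)


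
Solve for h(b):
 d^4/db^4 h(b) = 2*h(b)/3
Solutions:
 h(b) = C1*exp(-2^(1/4)*3^(3/4)*b/3) + C2*exp(2^(1/4)*3^(3/4)*b/3) + C3*sin(2^(1/4)*3^(3/4)*b/3) + C4*cos(2^(1/4)*3^(3/4)*b/3)


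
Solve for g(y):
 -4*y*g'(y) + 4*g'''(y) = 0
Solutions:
 g(y) = C1 + Integral(C2*airyai(y) + C3*airybi(y), y)


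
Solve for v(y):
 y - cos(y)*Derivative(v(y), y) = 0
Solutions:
 v(y) = C1 + Integral(y/cos(y), y)


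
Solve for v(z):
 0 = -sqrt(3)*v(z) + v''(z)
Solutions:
 v(z) = C1*exp(-3^(1/4)*z) + C2*exp(3^(1/4)*z)


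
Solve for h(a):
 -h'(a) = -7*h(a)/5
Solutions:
 h(a) = C1*exp(7*a/5)


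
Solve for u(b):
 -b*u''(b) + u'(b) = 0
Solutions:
 u(b) = C1 + C2*b^2


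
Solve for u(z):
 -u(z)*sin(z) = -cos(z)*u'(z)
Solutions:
 u(z) = C1/cos(z)


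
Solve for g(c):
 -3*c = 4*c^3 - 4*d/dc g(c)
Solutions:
 g(c) = C1 + c^4/4 + 3*c^2/8


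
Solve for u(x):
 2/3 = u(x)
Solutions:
 u(x) = 2/3


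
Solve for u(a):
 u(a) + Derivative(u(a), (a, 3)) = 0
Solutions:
 u(a) = C3*exp(-a) + (C1*sin(sqrt(3)*a/2) + C2*cos(sqrt(3)*a/2))*exp(a/2)


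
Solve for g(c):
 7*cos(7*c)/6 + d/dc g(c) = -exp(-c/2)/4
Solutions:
 g(c) = C1 - sin(7*c)/6 + exp(-c/2)/2


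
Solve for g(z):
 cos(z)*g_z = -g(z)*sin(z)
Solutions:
 g(z) = C1*cos(z)


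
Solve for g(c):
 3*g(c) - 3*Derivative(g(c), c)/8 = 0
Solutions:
 g(c) = C1*exp(8*c)


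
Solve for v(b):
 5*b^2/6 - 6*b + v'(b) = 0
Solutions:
 v(b) = C1 - 5*b^3/18 + 3*b^2


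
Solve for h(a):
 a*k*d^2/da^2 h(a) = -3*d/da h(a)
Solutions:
 h(a) = C1 + a^(((re(k) - 3)*re(k) + im(k)^2)/(re(k)^2 + im(k)^2))*(C2*sin(3*log(a)*Abs(im(k))/(re(k)^2 + im(k)^2)) + C3*cos(3*log(a)*im(k)/(re(k)^2 + im(k)^2)))


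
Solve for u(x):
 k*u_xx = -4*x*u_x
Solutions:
 u(x) = C1 + C2*sqrt(k)*erf(sqrt(2)*x*sqrt(1/k))


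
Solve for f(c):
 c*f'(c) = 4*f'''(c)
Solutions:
 f(c) = C1 + Integral(C2*airyai(2^(1/3)*c/2) + C3*airybi(2^(1/3)*c/2), c)


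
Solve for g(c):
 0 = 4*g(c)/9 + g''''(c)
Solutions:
 g(c) = (C1*sin(sqrt(3)*c/3) + C2*cos(sqrt(3)*c/3))*exp(-sqrt(3)*c/3) + (C3*sin(sqrt(3)*c/3) + C4*cos(sqrt(3)*c/3))*exp(sqrt(3)*c/3)


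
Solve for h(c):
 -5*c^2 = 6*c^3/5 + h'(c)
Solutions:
 h(c) = C1 - 3*c^4/10 - 5*c^3/3


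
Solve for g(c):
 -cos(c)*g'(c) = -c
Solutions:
 g(c) = C1 + Integral(c/cos(c), c)


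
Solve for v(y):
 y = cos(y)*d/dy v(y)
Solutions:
 v(y) = C1 + Integral(y/cos(y), y)


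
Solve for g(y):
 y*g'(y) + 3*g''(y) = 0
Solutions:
 g(y) = C1 + C2*erf(sqrt(6)*y/6)


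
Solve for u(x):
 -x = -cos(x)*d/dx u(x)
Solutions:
 u(x) = C1 + Integral(x/cos(x), x)


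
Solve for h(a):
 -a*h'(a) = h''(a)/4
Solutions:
 h(a) = C1 + C2*erf(sqrt(2)*a)


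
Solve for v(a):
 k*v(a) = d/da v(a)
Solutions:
 v(a) = C1*exp(a*k)


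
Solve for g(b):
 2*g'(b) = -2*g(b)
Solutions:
 g(b) = C1*exp(-b)


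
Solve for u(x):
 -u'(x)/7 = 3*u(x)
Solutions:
 u(x) = C1*exp(-21*x)


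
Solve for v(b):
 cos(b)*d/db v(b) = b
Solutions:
 v(b) = C1 + Integral(b/cos(b), b)


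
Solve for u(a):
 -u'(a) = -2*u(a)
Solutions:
 u(a) = C1*exp(2*a)


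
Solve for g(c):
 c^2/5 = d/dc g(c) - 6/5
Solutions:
 g(c) = C1 + c^3/15 + 6*c/5


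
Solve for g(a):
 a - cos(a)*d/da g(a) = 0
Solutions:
 g(a) = C1 + Integral(a/cos(a), a)


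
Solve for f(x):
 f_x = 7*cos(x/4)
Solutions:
 f(x) = C1 + 28*sin(x/4)


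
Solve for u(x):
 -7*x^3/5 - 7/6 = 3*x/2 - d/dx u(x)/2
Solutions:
 u(x) = C1 + 7*x^4/10 + 3*x^2/2 + 7*x/3


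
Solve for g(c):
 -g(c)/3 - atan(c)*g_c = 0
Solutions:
 g(c) = C1*exp(-Integral(1/atan(c), c)/3)


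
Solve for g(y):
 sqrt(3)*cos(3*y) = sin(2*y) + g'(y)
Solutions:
 g(y) = C1 + sqrt(3)*sin(3*y)/3 + cos(2*y)/2


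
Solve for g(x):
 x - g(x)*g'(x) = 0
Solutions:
 g(x) = -sqrt(C1 + x^2)
 g(x) = sqrt(C1 + x^2)


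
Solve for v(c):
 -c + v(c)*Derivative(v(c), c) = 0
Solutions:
 v(c) = -sqrt(C1 + c^2)
 v(c) = sqrt(C1 + c^2)


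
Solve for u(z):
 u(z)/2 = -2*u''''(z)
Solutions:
 u(z) = (C1*sin(z/2) + C2*cos(z/2))*exp(-z/2) + (C3*sin(z/2) + C4*cos(z/2))*exp(z/2)


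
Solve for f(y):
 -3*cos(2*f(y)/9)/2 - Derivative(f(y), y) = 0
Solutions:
 3*y/2 - 9*log(sin(2*f(y)/9) - 1)/4 + 9*log(sin(2*f(y)/9) + 1)/4 = C1


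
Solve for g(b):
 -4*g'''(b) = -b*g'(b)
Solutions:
 g(b) = C1 + Integral(C2*airyai(2^(1/3)*b/2) + C3*airybi(2^(1/3)*b/2), b)


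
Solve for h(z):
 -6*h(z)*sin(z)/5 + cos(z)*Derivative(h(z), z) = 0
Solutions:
 h(z) = C1/cos(z)^(6/5)


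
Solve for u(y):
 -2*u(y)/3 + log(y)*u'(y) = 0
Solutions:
 u(y) = C1*exp(2*li(y)/3)


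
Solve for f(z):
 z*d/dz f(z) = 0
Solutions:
 f(z) = C1


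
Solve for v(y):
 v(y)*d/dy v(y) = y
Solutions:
 v(y) = -sqrt(C1 + y^2)
 v(y) = sqrt(C1 + y^2)


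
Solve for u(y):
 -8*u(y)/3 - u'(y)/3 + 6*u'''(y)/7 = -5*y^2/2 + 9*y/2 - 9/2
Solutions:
 u(y) = C1*exp(-42^(1/3)*y*(42^(1/3)/(sqrt(46614) + 216)^(1/3) + (sqrt(46614) + 216)^(1/3))/36)*sin(14^(1/3)*3^(1/6)*y*(-3^(2/3)*(sqrt(46614) + 216)^(1/3) + 3*14^(1/3)/(sqrt(46614) + 216)^(1/3))/36) + C2*exp(-42^(1/3)*y*(42^(1/3)/(sqrt(46614) + 216)^(1/3) + (sqrt(46614) + 216)^(1/3))/36)*cos(14^(1/3)*3^(1/6)*y*(-3^(2/3)*(sqrt(46614) + 216)^(1/3) + 3*14^(1/3)/(sqrt(46614) + 216)^(1/3))/36) + C3*exp(42^(1/3)*y*(42^(1/3)/(sqrt(46614) + 216)^(1/3) + (sqrt(46614) + 216)^(1/3))/18) + 15*y^2/16 - 123*y/64 + 987/512


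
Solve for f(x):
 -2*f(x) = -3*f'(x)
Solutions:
 f(x) = C1*exp(2*x/3)


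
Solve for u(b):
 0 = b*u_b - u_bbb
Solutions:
 u(b) = C1 + Integral(C2*airyai(b) + C3*airybi(b), b)


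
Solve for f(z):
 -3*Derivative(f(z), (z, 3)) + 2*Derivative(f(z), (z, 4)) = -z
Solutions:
 f(z) = C1 + C2*z + C3*z^2 + C4*exp(3*z/2) + z^4/72 + z^3/27


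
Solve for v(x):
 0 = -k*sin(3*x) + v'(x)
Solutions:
 v(x) = C1 - k*cos(3*x)/3


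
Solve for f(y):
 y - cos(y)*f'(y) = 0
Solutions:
 f(y) = C1 + Integral(y/cos(y), y)


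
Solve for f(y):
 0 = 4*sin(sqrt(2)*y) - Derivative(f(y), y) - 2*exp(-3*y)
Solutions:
 f(y) = C1 - 2*sqrt(2)*cos(sqrt(2)*y) + 2*exp(-3*y)/3


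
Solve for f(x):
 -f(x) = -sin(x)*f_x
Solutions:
 f(x) = C1*sqrt(cos(x) - 1)/sqrt(cos(x) + 1)


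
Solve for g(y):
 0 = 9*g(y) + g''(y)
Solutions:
 g(y) = C1*sin(3*y) + C2*cos(3*y)


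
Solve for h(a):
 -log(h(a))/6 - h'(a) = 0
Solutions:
 li(h(a)) = C1 - a/6


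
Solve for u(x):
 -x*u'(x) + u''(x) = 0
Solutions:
 u(x) = C1 + C2*erfi(sqrt(2)*x/2)


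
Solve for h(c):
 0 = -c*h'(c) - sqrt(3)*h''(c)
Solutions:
 h(c) = C1 + C2*erf(sqrt(2)*3^(3/4)*c/6)


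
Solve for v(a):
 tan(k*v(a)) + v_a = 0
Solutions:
 v(a) = Piecewise((-asin(exp(C1*k - a*k))/k + pi/k, Ne(k, 0)), (nan, True))
 v(a) = Piecewise((asin(exp(C1*k - a*k))/k, Ne(k, 0)), (nan, True))


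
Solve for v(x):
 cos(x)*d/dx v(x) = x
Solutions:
 v(x) = C1 + Integral(x/cos(x), x)


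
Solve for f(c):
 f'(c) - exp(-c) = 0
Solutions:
 f(c) = C1 - exp(-c)


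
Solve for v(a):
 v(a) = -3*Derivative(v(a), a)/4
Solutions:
 v(a) = C1*exp(-4*a/3)


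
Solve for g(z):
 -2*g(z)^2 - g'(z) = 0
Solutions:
 g(z) = 1/(C1 + 2*z)


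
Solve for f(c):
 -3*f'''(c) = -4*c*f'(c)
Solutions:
 f(c) = C1 + Integral(C2*airyai(6^(2/3)*c/3) + C3*airybi(6^(2/3)*c/3), c)


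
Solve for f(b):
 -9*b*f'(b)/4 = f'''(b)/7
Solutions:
 f(b) = C1 + Integral(C2*airyai(-126^(1/3)*b/2) + C3*airybi(-126^(1/3)*b/2), b)


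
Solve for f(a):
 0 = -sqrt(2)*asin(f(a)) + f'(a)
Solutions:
 Integral(1/asin(_y), (_y, f(a))) = C1 + sqrt(2)*a


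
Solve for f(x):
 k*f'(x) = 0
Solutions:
 f(x) = C1


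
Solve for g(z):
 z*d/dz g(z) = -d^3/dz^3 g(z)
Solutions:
 g(z) = C1 + Integral(C2*airyai(-z) + C3*airybi(-z), z)


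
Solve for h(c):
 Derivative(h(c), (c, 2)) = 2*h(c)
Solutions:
 h(c) = C1*exp(-sqrt(2)*c) + C2*exp(sqrt(2)*c)


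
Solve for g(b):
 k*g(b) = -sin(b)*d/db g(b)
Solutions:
 g(b) = C1*exp(k*(-log(cos(b) - 1) + log(cos(b) + 1))/2)


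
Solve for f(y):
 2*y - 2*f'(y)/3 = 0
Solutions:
 f(y) = C1 + 3*y^2/2


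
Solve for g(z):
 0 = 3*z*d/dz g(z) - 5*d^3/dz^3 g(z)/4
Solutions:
 g(z) = C1 + Integral(C2*airyai(12^(1/3)*5^(2/3)*z/5) + C3*airybi(12^(1/3)*5^(2/3)*z/5), z)


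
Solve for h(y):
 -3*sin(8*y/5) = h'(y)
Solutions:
 h(y) = C1 + 15*cos(8*y/5)/8


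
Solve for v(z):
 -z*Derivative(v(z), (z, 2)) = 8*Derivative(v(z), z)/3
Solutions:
 v(z) = C1 + C2/z^(5/3)


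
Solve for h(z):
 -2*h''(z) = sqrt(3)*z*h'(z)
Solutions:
 h(z) = C1 + C2*erf(3^(1/4)*z/2)


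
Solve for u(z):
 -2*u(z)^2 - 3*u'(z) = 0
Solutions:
 u(z) = 3/(C1 + 2*z)


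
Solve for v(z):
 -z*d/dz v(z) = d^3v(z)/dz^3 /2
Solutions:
 v(z) = C1 + Integral(C2*airyai(-2^(1/3)*z) + C3*airybi(-2^(1/3)*z), z)


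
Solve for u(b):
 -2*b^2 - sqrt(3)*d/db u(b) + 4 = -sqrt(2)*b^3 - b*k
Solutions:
 u(b) = C1 + sqrt(6)*b^4/12 - 2*sqrt(3)*b^3/9 + sqrt(3)*b^2*k/6 + 4*sqrt(3)*b/3


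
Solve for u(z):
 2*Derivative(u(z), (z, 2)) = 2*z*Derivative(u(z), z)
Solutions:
 u(z) = C1 + C2*erfi(sqrt(2)*z/2)


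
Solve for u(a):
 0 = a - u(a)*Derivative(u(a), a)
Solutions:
 u(a) = -sqrt(C1 + a^2)
 u(a) = sqrt(C1 + a^2)


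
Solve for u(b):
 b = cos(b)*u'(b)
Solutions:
 u(b) = C1 + Integral(b/cos(b), b)


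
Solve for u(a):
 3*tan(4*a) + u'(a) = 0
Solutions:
 u(a) = C1 + 3*log(cos(4*a))/4


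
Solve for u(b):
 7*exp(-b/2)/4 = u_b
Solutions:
 u(b) = C1 - 7*exp(-b/2)/2


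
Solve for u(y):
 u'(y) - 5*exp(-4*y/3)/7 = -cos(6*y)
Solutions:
 u(y) = C1 - sin(6*y)/6 - 15*exp(-4*y/3)/28


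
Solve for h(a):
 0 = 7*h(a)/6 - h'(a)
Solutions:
 h(a) = C1*exp(7*a/6)


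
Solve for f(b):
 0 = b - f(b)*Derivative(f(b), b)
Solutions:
 f(b) = -sqrt(C1 + b^2)
 f(b) = sqrt(C1 + b^2)


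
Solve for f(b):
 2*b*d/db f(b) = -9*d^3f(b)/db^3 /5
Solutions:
 f(b) = C1 + Integral(C2*airyai(-30^(1/3)*b/3) + C3*airybi(-30^(1/3)*b/3), b)


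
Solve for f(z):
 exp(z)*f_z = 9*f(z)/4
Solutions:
 f(z) = C1*exp(-9*exp(-z)/4)


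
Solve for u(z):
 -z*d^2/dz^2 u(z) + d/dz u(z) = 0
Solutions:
 u(z) = C1 + C2*z^2


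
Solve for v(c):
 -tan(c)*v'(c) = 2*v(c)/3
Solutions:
 v(c) = C1/sin(c)^(2/3)


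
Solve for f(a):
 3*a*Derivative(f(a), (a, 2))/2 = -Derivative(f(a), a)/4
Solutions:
 f(a) = C1 + C2*a^(5/6)


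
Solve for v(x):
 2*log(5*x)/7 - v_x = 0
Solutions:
 v(x) = C1 + 2*x*log(x)/7 - 2*x/7 + 2*x*log(5)/7


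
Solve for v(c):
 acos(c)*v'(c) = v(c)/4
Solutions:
 v(c) = C1*exp(Integral(1/acos(c), c)/4)


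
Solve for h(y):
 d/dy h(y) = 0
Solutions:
 h(y) = C1


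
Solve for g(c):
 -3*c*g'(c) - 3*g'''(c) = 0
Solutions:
 g(c) = C1 + Integral(C2*airyai(-c) + C3*airybi(-c), c)


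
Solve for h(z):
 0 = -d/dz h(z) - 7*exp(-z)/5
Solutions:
 h(z) = C1 + 7*exp(-z)/5


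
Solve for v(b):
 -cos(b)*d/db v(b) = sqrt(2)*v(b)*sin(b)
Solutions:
 v(b) = C1*cos(b)^(sqrt(2))


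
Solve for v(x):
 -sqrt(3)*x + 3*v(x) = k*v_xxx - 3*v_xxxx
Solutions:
 v(x) = C1*exp(x*(k - sqrt(k^2 + 6*12^(1/3)*(k^2 + sqrt(k^4 - 768))^(1/3) + 48*18^(1/3)/(k^2 + sqrt(k^4 - 768))^(1/3)) - sqrt(2)*sqrt(-k^3/sqrt(k^2 + 6*12^(1/3)*(k^2 + sqrt(k^4 - 768))^(1/3) + 48*18^(1/3)/(k^2 + sqrt(k^4 - 768))^(1/3)) + k^2 - 3*12^(1/3)*(k^2 + sqrt(k^4 - 768))^(1/3) - 24*18^(1/3)/(k^2 + sqrt(k^4 - 768))^(1/3)))/12) + C2*exp(x*(k - sqrt(k^2 + 6*12^(1/3)*(k^2 + sqrt(k^4 - 768))^(1/3) + 48*18^(1/3)/(k^2 + sqrt(k^4 - 768))^(1/3)) + sqrt(2)*sqrt(-k^3/sqrt(k^2 + 6*12^(1/3)*(k^2 + sqrt(k^4 - 768))^(1/3) + 48*18^(1/3)/(k^2 + sqrt(k^4 - 768))^(1/3)) + k^2 - 3*12^(1/3)*(k^2 + sqrt(k^4 - 768))^(1/3) - 24*18^(1/3)/(k^2 + sqrt(k^4 - 768))^(1/3)))/12) + C3*exp(x*(k + sqrt(k^2 + 6*12^(1/3)*(k^2 + sqrt(k^4 - 768))^(1/3) + 48*18^(1/3)/(k^2 + sqrt(k^4 - 768))^(1/3)) - sqrt(2)*sqrt(k^3/sqrt(k^2 + 6*12^(1/3)*(k^2 + sqrt(k^4 - 768))^(1/3) + 48*18^(1/3)/(k^2 + sqrt(k^4 - 768))^(1/3)) + k^2 - 3*12^(1/3)*(k^2 + sqrt(k^4 - 768))^(1/3) - 24*18^(1/3)/(k^2 + sqrt(k^4 - 768))^(1/3)))/12) + C4*exp(x*(k + sqrt(k^2 + 6*12^(1/3)*(k^2 + sqrt(k^4 - 768))^(1/3) + 48*18^(1/3)/(k^2 + sqrt(k^4 - 768))^(1/3)) + sqrt(2)*sqrt(k^3/sqrt(k^2 + 6*12^(1/3)*(k^2 + sqrt(k^4 - 768))^(1/3) + 48*18^(1/3)/(k^2 + sqrt(k^4 - 768))^(1/3)) + k^2 - 3*12^(1/3)*(k^2 + sqrt(k^4 - 768))^(1/3) - 24*18^(1/3)/(k^2 + sqrt(k^4 - 768))^(1/3)))/12) + sqrt(3)*x/3


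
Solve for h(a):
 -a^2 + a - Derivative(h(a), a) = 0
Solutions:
 h(a) = C1 - a^3/3 + a^2/2


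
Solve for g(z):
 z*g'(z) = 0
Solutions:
 g(z) = C1


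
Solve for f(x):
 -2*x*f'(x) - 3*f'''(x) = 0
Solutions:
 f(x) = C1 + Integral(C2*airyai(-2^(1/3)*3^(2/3)*x/3) + C3*airybi(-2^(1/3)*3^(2/3)*x/3), x)


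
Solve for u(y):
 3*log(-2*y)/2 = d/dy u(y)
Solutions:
 u(y) = C1 + 3*y*log(-y)/2 + 3*y*(-1 + log(2))/2


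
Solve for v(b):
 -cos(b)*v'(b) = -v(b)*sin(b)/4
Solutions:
 v(b) = C1/cos(b)^(1/4)


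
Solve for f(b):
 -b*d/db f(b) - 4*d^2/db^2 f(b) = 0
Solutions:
 f(b) = C1 + C2*erf(sqrt(2)*b/4)


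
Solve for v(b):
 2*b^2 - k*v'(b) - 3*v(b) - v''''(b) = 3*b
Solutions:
 v(b) = C1*exp(b*(-sqrt(2)*sqrt((k^2/16 + sqrt(k^4/256 - 1))^(1/3) + (k^2/16 + sqrt(k^4/256 - 1))^(-1/3)) + sqrt(sqrt(2)*k/sqrt((k^2/16 + sqrt(k^4/256 - 1))^(1/3) + (k^2/16 + sqrt(k^4/256 - 1))^(-1/3)) - 2*(k^2/16 + sqrt(k^4/256 - 1))^(1/3) - 2/(k^2/16 + sqrt(k^4/256 - 1))^(1/3)))/2) + C2*exp(b*(sqrt(2)*sqrt((k^2/16 + sqrt(k^4/256 - 1))^(1/3) + (k^2/16 + sqrt(k^4/256 - 1))^(-1/3)) - sqrt(-sqrt(2)*k/sqrt((k^2/16 + sqrt(k^4/256 - 1))^(1/3) + (k^2/16 + sqrt(k^4/256 - 1))^(-1/3)) - 2*(k^2/16 + sqrt(k^4/256 - 1))^(1/3) - 2/(k^2/16 + sqrt(k^4/256 - 1))^(1/3)))/2) + C3*exp(b*(sqrt(2)*sqrt((k^2/16 + sqrt(k^4/256 - 1))^(1/3) + (k^2/16 + sqrt(k^4/256 - 1))^(-1/3)) + sqrt(-sqrt(2)*k/sqrt((k^2/16 + sqrt(k^4/256 - 1))^(1/3) + (k^2/16 + sqrt(k^4/256 - 1))^(-1/3)) - 2*(k^2/16 + sqrt(k^4/256 - 1))^(1/3) - 2/(k^2/16 + sqrt(k^4/256 - 1))^(1/3)))/2) + C4*exp(-b*(sqrt(2)*sqrt((k^2/16 + sqrt(k^4/256 - 1))^(1/3) + (k^2/16 + sqrt(k^4/256 - 1))^(-1/3)) + sqrt(sqrt(2)*k/sqrt((k^2/16 + sqrt(k^4/256 - 1))^(1/3) + (k^2/16 + sqrt(k^4/256 - 1))^(-1/3)) - 2*(k^2/16 + sqrt(k^4/256 - 1))^(1/3) - 2/(k^2/16 + sqrt(k^4/256 - 1))^(1/3)))/2) + 2*b^2/3 - 4*b*k/9 - b + 4*k^2/27 + k/3


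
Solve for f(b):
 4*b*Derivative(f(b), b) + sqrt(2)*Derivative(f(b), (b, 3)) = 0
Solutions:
 f(b) = C1 + Integral(C2*airyai(-sqrt(2)*b) + C3*airybi(-sqrt(2)*b), b)


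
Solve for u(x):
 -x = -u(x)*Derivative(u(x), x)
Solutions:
 u(x) = -sqrt(C1 + x^2)
 u(x) = sqrt(C1 + x^2)


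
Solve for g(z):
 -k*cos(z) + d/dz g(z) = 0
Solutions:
 g(z) = C1 + k*sin(z)


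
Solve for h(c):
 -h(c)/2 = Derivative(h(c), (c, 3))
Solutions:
 h(c) = C3*exp(-2^(2/3)*c/2) + (C1*sin(2^(2/3)*sqrt(3)*c/4) + C2*cos(2^(2/3)*sqrt(3)*c/4))*exp(2^(2/3)*c/4)


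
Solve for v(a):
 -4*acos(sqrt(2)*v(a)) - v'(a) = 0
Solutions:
 Integral(1/acos(sqrt(2)*_y), (_y, v(a))) = C1 - 4*a


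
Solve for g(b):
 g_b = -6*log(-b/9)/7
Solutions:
 g(b) = C1 - 6*b*log(-b)/7 + 6*b*(1 + 2*log(3))/7


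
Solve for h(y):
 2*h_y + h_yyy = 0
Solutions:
 h(y) = C1 + C2*sin(sqrt(2)*y) + C3*cos(sqrt(2)*y)


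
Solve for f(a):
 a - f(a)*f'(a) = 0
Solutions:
 f(a) = -sqrt(C1 + a^2)
 f(a) = sqrt(C1 + a^2)


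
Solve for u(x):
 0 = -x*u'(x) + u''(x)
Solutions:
 u(x) = C1 + C2*erfi(sqrt(2)*x/2)


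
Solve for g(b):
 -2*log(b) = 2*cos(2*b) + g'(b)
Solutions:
 g(b) = C1 - 2*b*log(b) + 2*b - sin(2*b)


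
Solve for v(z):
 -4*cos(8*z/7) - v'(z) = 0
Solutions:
 v(z) = C1 - 7*sin(8*z/7)/2


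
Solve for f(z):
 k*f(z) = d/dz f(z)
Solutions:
 f(z) = C1*exp(k*z)


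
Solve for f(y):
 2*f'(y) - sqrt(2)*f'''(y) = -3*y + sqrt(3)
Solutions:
 f(y) = C1 + C2*exp(-2^(1/4)*y) + C3*exp(2^(1/4)*y) - 3*y^2/4 + sqrt(3)*y/2


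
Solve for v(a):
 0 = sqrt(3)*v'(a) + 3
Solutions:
 v(a) = C1 - sqrt(3)*a


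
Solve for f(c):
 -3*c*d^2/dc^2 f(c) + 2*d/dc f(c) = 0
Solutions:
 f(c) = C1 + C2*c^(5/3)


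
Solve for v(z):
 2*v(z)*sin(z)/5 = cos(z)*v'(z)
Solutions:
 v(z) = C1/cos(z)^(2/5)


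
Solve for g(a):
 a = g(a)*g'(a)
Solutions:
 g(a) = -sqrt(C1 + a^2)
 g(a) = sqrt(C1 + a^2)


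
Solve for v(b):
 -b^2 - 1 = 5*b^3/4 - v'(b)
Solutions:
 v(b) = C1 + 5*b^4/16 + b^3/3 + b
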